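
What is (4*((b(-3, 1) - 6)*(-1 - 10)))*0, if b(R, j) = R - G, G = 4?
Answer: 0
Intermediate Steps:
b(R, j) = -4 + R (b(R, j) = R - 1*4 = R - 4 = -4 + R)
(4*((b(-3, 1) - 6)*(-1 - 10)))*0 = (4*(((-4 - 3) - 6)*(-1 - 10)))*0 = (4*((-7 - 6)*(-11)))*0 = (4*(-13*(-11)))*0 = (4*143)*0 = 572*0 = 0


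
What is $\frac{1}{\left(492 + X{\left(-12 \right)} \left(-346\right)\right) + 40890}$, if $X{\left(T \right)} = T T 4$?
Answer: $- \frac{1}{157914} \approx -6.3326 \cdot 10^{-6}$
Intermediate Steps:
$X{\left(T \right)} = 4 T^{2}$ ($X{\left(T \right)} = T^{2} \cdot 4 = 4 T^{2}$)
$\frac{1}{\left(492 + X{\left(-12 \right)} \left(-346\right)\right) + 40890} = \frac{1}{\left(492 + 4 \left(-12\right)^{2} \left(-346\right)\right) + 40890} = \frac{1}{\left(492 + 4 \cdot 144 \left(-346\right)\right) + 40890} = \frac{1}{\left(492 + 576 \left(-346\right)\right) + 40890} = \frac{1}{\left(492 - 199296\right) + 40890} = \frac{1}{-198804 + 40890} = \frac{1}{-157914} = - \frac{1}{157914}$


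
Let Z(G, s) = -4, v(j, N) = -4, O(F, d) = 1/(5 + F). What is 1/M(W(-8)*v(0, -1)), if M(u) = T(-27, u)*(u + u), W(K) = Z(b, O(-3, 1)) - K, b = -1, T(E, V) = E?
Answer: 1/864 ≈ 0.0011574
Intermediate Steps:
W(K) = -4 - K
M(u) = -54*u (M(u) = -27*(u + u) = -54*u)
1/M(W(-8)*v(0, -1)) = 1/(-54*(-4 - 1*(-8))*(-4)) = 1/(-54*(-4 + 8)*(-4)) = 1/(-216*(-4)) = 1/(-54*(-16)) = 1/864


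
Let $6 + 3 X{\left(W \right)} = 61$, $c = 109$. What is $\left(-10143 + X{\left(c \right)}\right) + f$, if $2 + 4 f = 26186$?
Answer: $- \frac{10736}{3} \approx -3578.7$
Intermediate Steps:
$X{\left(W \right)} = \frac{55}{3}$ ($X{\left(W \right)} = -2 + \frac{1}{3} \cdot 61 = -2 + \frac{61}{3} = \frac{55}{3}$)
$f = 6546$ ($f = - \frac{1}{2} + \frac{1}{4} \cdot 26186 = - \frac{1}{2} + \frac{13093}{2} = 6546$)
$\left(-10143 + X{\left(c \right)}\right) + f = \left(-10143 + \frac{55}{3}\right) + 6546 = - \frac{30374}{3} + 6546 = - \frac{10736}{3}$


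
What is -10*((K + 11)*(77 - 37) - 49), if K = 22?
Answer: -12710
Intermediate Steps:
-10*((K + 11)*(77 - 37) - 49) = -10*((22 + 11)*(77 - 37) - 49) = -10*(33*40 - 49) = -10*(1320 - 49) = -10*1271 = -12710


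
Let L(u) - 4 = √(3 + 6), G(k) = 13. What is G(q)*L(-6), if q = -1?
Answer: 91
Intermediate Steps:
L(u) = 7 (L(u) = 4 + √(3 + 6) = 4 + √9 = 4 + 3 = 7)
G(q)*L(-6) = 13*7 = 91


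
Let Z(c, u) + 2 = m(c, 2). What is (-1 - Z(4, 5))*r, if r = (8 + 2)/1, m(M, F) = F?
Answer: -10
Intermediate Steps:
Z(c, u) = 0 (Z(c, u) = -2 + 2 = 0)
r = 10 (r = 1*10 = 10)
(-1 - Z(4, 5))*r = (-1 - 1*0)*10 = (-1 + 0)*10 = -1*10 = -10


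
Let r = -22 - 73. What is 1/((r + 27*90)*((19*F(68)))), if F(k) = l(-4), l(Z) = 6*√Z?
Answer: -I/532380 ≈ -1.8784e-6*I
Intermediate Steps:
F(k) = 12*I (F(k) = 6*√(-4) = 6*(2*I) = 12*I)
r = -95
1/((r + 27*90)*((19*F(68)))) = 1/((-95 + 27*90)*((19*(12*I)))) = 1/((-95 + 2430)*((228*I))) = (-I/228)/2335 = -I/532380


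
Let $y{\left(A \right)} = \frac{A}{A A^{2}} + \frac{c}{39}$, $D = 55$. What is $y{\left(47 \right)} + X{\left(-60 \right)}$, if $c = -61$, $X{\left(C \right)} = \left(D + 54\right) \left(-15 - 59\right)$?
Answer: $- \frac{695028676}{86151} \approx -8067.6$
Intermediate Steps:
$X{\left(C \right)} = -8066$ ($X{\left(C \right)} = \left(55 + 54\right) \left(-15 - 59\right) = 109 \left(-74\right) = -8066$)
$y{\left(A \right)} = - \frac{61}{39} + \frac{1}{A^{2}}$ ($y{\left(A \right)} = \frac{A}{A A^{2}} - \frac{61}{39} = \frac{A}{A^{3}} - \frac{61}{39} = \frac{1}{A^{2}} - \frac{61}{39} = - \frac{61}{39} + \frac{1}{A^{2}}$)
$y{\left(47 \right)} + X{\left(-60 \right)} = \left(- \frac{61}{39} + \frac{1}{2209}\right) - 8066 = - \frac{134710}{86151} - 8066 = - \frac{695028676}{86151}$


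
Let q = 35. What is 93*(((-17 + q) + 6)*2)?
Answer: 4464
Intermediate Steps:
93*(((-17 + q) + 6)*2) = 93*(((-17 + 35) + 6)*2) = 93*((18 + 6)*2) = 93*(24*2) = 93*48 = 4464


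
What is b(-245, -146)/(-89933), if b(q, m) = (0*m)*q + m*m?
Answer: -21316/89933 ≈ -0.23702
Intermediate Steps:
b(q, m) = m**2 (b(q, m) = 0*q + m**2 = 0 + m**2 = m**2)
b(-245, -146)/(-89933) = (-146)**2/(-89933) = 21316*(-1/89933) = -21316/89933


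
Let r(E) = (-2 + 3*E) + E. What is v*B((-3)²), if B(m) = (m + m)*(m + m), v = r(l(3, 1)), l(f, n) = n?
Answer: 648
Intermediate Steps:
r(E) = -2 + 4*E
v = 2 (v = -2 + 4*1 = -2 + 4 = 2)
B(m) = 4*m² (B(m) = (2*m)*(2*m) = 4*m²)
v*B((-3)²) = 2*(4*((-3)²)²) = 2*(4*9²) = 2*(4*81) = 2*324 = 648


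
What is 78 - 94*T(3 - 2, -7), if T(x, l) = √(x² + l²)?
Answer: 78 - 470*√2 ≈ -586.68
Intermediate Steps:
T(x, l) = √(l² + x²)
78 - 94*T(3 - 2, -7) = 78 - 94*√((-7)² + (3 - 2)²) = 78 - 94*√(49 + 1²) = 78 - 94*√(49 + 1) = 78 - 470*√2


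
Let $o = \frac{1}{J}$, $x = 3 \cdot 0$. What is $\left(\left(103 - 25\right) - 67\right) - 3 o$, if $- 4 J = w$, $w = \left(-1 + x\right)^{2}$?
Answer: $23$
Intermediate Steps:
$x = 0$
$w = 1$ ($w = \left(-1 + 0\right)^{2} = \left(-1\right)^{2} = 1$)
$J = - \frac{1}{4}$ ($J = \left(- \frac{1}{4}\right) 1 = - \frac{1}{4} \approx -0.25$)
$o = -4$ ($o = \frac{1}{- \frac{1}{4}} = -4$)
$\left(\left(103 - 25\right) - 67\right) - 3 o = \left(\left(103 - 25\right) - 67\right) - -12 = \left(\left(103 - 25\right) - 67\right) + 12 = \left(78 - 67\right) + 12 = 11 + 12 = 23$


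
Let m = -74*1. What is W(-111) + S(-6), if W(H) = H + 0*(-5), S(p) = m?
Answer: -185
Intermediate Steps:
m = -74
S(p) = -74
W(H) = H (W(H) = H + 0 = H)
W(-111) + S(-6) = -111 - 74 = -185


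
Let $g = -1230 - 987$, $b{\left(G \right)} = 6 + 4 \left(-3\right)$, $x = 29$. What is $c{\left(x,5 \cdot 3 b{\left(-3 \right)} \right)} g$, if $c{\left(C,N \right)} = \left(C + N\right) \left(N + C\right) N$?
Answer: $742451130$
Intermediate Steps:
$b{\left(G \right)} = -6$ ($b{\left(G \right)} = 6 - 12 = -6$)
$g = -2217$
$c{\left(C,N \right)} = N \left(C + N\right)^{2}$ ($c{\left(C,N \right)} = \left(C + N\right) \left(C + N\right) N = \left(C + N\right)^{2} N = N \left(C + N\right)^{2}$)
$c{\left(x,5 \cdot 3 b{\left(-3 \right)} \right)} g = 5 \cdot 3 \left(-6\right) \left(29 + 5 \cdot 3 \left(-6\right)\right)^{2} \left(-2217\right) = 15 \left(-6\right) \left(29 + 15 \left(-6\right)\right)^{2} \left(-2217\right) = - 90 \left(29 - 90\right)^{2} \left(-2217\right) = - 90 \left(-61\right)^{2} \left(-2217\right) = \left(-90\right) 3721 \left(-2217\right) = \left(-334890\right) \left(-2217\right) = 742451130$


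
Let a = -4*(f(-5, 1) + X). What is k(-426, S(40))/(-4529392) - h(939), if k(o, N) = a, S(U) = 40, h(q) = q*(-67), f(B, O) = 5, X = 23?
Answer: 2544264634/40441 ≈ 62913.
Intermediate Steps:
h(q) = -67*q
a = -112 (a = -4*(5 + 23) = -4*28 = -112)
k(o, N) = -112
k(-426, S(40))/(-4529392) - h(939) = -112/(-4529392) - (-67)*939 = -112*(-1/4529392) - 1*(-62913) = 1/40441 + 62913 = 2544264634/40441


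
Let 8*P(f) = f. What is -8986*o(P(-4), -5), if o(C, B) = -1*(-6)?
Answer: -53916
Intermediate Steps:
P(f) = f/8
o(C, B) = 6
-8986*o(P(-4), -5) = -8986*6 = -53916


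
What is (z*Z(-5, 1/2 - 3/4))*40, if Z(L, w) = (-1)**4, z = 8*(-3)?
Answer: -960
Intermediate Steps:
z = -24
Z(L, w) = 1
(z*Z(-5, 1/2 - 3/4))*40 = -24*1*40 = -24*40 = -960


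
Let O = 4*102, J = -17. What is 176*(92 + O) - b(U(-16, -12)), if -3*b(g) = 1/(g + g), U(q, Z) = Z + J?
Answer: 15311999/174 ≈ 88000.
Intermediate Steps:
U(q, Z) = -17 + Z (U(q, Z) = Z - 17 = -17 + Z)
O = 408
b(g) = -1/(6*g) (b(g) = -1/(3*(g + g)) = -1/(2*g)/3 = -1/(6*g))
176*(92 + O) - b(U(-16, -12)) = 176*(92 + 408) - (-1)/(6*(-17 - 12)) = 176*500 - (-1)/(6*(-29)) = 88000 - (-1)*(-1)/(6*29) = 88000 - 1*1/174 = 88000 - 1/174 = 15311999/174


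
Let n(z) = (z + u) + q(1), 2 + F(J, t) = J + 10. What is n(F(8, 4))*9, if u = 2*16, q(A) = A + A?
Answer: 450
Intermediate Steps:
F(J, t) = 8 + J (F(J, t) = -2 + (J + 10) = -2 + (10 + J) = 8 + J)
q(A) = 2*A
u = 32
n(z) = 34 + z (n(z) = (z + 32) + 2*1 = (32 + z) + 2 = 34 + z)
n(F(8, 4))*9 = (34 + (8 + 8))*9 = (34 + 16)*9 = 50*9 = 450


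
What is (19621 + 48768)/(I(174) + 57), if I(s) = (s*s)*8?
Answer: 68389/242265 ≈ 0.28229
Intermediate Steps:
I(s) = 8*s**2 (I(s) = s**2*8 = 8*s**2)
(19621 + 48768)/(I(174) + 57) = (19621 + 48768)/(8*174**2 + 57) = 68389/(8*30276 + 57) = 68389/(242208 + 57) = 68389/242265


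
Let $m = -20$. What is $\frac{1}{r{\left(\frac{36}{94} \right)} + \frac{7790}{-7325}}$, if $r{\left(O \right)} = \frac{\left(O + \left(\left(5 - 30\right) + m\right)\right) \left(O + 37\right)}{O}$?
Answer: $- \frac{137710}{599889617} \approx -0.00022956$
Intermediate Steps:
$r{\left(O \right)} = \frac{\left(-45 + O\right) \left(37 + O\right)}{O}$ ($r{\left(O \right)} = \frac{\left(O + \left(\left(5 - 30\right) - 20\right)\right) \left(O + 37\right)}{O} = \frac{\left(O - 45\right) \left(37 + O\right)}{O} = \frac{\left(-45 + O\right) \left(37 + O\right)}{O}$)
$\frac{1}{r{\left(\frac{36}{94} \right)} + \frac{7790}{-7325}} = \frac{1}{\left(-8 + \frac{36}{94} - \frac{1665}{36 \cdot \frac{1}{94}}\right) + \frac{7790}{-7325}} = \frac{1}{\left(-8 + 36 \cdot \frac{1}{94} - \frac{1665}{36 \cdot \frac{1}{94}}\right) + 7790 \left(- \frac{1}{7325}\right)} = \frac{1}{\left(-8 + \frac{18}{47} - \frac{1665}{\frac{18}{47}}\right) - \frac{1558}{1465}} = \frac{1}{\left(-8 + \frac{18}{47} - \frac{8695}{2}\right) - \frac{1558}{1465}} = \frac{1}{- \frac{409381}{94} - \frac{1558}{1465}} = \frac{1}{- \frac{599889617}{137710}} = - \frac{137710}{599889617}$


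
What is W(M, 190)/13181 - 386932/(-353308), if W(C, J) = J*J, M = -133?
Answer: 4463642373/1164238187 ≈ 3.8340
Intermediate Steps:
W(C, J) = J²
W(M, 190)/13181 - 386932/(-353308) = 190²/13181 - 386932/(-353308) = 36100*(1/13181) - 386932*(-1/353308) = 36100/13181 + 96733/88327 = 4463642373/1164238187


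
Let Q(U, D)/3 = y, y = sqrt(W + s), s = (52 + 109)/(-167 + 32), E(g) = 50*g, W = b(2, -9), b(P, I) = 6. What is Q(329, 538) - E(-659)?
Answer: 32950 + sqrt(9735)/15 ≈ 32957.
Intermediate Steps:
W = 6
s = -161/135 (s = 161/(-135) = 161*(-1/135) = -161/135 ≈ -1.1926)
y = sqrt(9735)/45 (y = sqrt(6 - 161/135) = sqrt(649/135) = sqrt(9735)/45 ≈ 2.1926)
Q(U, D) = sqrt(9735)/15 (Q(U, D) = 3*(sqrt(9735)/45) = sqrt(9735)/15)
Q(329, 538) - E(-659) = sqrt(9735)/15 - 50*(-659) = sqrt(9735)/15 - 1*(-32950) = sqrt(9735)/15 + 32950 = 32950 + sqrt(9735)/15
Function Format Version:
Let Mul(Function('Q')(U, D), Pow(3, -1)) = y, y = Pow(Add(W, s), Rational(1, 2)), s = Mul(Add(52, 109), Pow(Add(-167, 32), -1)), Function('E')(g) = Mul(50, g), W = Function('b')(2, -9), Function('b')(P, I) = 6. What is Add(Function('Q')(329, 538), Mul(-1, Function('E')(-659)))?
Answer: Add(32950, Mul(Rational(1, 15), Pow(9735, Rational(1, 2)))) ≈ 32957.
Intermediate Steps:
W = 6
s = Rational(-161, 135) (s = Mul(161, Pow(-135, -1)) = Mul(161, Rational(-1, 135)) = Rational(-161, 135) ≈ -1.1926)
y = Mul(Rational(1, 45), Pow(9735, Rational(1, 2))) (y = Pow(Add(6, Rational(-161, 135)), Rational(1, 2)) = Pow(Rational(649, 135), Rational(1, 2)) = Mul(Rational(1, 45), Pow(9735, Rational(1, 2))) ≈ 2.1926)
Function('Q')(U, D) = Mul(Rational(1, 15), Pow(9735, Rational(1, 2))) (Function('Q')(U, D) = Mul(3, Mul(Rational(1, 45), Pow(9735, Rational(1, 2)))) = Mul(Rational(1, 15), Pow(9735, Rational(1, 2))))
Add(Function('Q')(329, 538), Mul(-1, Function('E')(-659))) = Add(Mul(Rational(1, 15), Pow(9735, Rational(1, 2))), Mul(-1, Mul(50, -659))) = Add(Mul(Rational(1, 15), Pow(9735, Rational(1, 2))), Mul(-1, -32950)) = Add(Mul(Rational(1, 15), Pow(9735, Rational(1, 2))), 32950) = Add(32950, Mul(Rational(1, 15), Pow(9735, Rational(1, 2))))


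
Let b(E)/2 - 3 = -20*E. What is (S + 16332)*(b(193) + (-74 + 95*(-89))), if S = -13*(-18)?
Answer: -269081538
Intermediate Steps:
S = 234
b(E) = 6 - 40*E (b(E) = 6 + 2*(-20*E) = 6 - 40*E)
(S + 16332)*(b(193) + (-74 + 95*(-89))) = (234 + 16332)*((6 - 40*193) + (-74 + 95*(-89))) = 16566*((6 - 7720) + (-74 - 8455)) = 16566*(-7714 - 8529) = 16566*(-16243) = -269081538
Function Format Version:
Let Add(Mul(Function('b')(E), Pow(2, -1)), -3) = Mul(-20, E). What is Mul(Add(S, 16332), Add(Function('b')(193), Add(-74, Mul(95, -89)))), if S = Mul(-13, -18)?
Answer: -269081538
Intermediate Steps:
S = 234
Function('b')(E) = Add(6, Mul(-40, E)) (Function('b')(E) = Add(6, Mul(2, Mul(-20, E))) = Add(6, Mul(-40, E)))
Mul(Add(S, 16332), Add(Function('b')(193), Add(-74, Mul(95, -89)))) = Mul(Add(234, 16332), Add(Add(6, Mul(-40, 193)), Add(-74, Mul(95, -89)))) = Mul(16566, Add(Add(6, -7720), Add(-74, -8455))) = Mul(16566, Add(-7714, -8529)) = Mul(16566, -16243) = -269081538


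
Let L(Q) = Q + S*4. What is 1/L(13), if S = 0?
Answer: 1/13 ≈ 0.076923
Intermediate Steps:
L(Q) = Q (L(Q) = Q + 0*4 = Q + 0 = Q)
1/L(13) = 1/13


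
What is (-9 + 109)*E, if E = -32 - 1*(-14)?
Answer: -1800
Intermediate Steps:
E = -18 (E = -32 + 14 = -18)
(-9 + 109)*E = (-9 + 109)*(-18) = 100*(-18) = -1800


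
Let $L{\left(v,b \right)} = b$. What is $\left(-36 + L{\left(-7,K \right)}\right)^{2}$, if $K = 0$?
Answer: $1296$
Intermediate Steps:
$\left(-36 + L{\left(-7,K \right)}\right)^{2} = \left(-36 + 0\right)^{2} = \left(-36\right)^{2} = 1296$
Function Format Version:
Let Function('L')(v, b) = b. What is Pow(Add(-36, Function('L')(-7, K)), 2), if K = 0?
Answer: 1296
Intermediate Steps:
Pow(Add(-36, Function('L')(-7, K)), 2) = Pow(Add(-36, 0), 2) = Pow(-36, 2) = 1296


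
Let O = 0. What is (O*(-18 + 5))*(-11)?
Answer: 0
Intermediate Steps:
(O*(-18 + 5))*(-11) = (0*(-18 + 5))*(-11) = (0*(-13))*(-11) = 0*(-11) = 0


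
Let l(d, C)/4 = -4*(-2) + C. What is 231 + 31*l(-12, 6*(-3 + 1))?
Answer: -265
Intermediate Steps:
l(d, C) = 32 + 4*C (l(d, C) = 4*(-4*(-2) + C) = 4*(8 + C) = 32 + 4*C)
231 + 31*l(-12, 6*(-3 + 1)) = 231 + 31*(32 + 4*(6*(-3 + 1))) = 231 + 31*(32 + 4*(6*(-2))) = 231 + 31*(32 + 4*(-12)) = 231 + 31*(32 - 48) = 231 + 31*(-16) = 231 - 496 = -265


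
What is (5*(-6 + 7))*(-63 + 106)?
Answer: 215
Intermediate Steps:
(5*(-6 + 7))*(-63 + 106) = (5*1)*43 = 5*43 = 215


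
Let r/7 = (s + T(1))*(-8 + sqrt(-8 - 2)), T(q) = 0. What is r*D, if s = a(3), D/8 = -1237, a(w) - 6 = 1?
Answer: 3879232 - 484904*I*sqrt(10) ≈ 3.8792e+6 - 1.5334e+6*I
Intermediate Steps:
a(w) = 7 (a(w) = 6 + 1 = 7)
D = -9896 (D = 8*(-1237) = -9896)
s = 7
r = -392 + 49*I*sqrt(10) (r = 7*((7 + 0)*(-8 + sqrt(-8 - 2))) = 7*(7*(-8 + sqrt(-10))) = 7*(7*(-8 + I*sqrt(10))) = 7*(-56 + 7*I*sqrt(10)) = -392 + 49*I*sqrt(10) ≈ -392.0 + 154.95*I)
r*D = (-392 + 49*I*sqrt(10))*(-9896) = 3879232 - 484904*I*sqrt(10)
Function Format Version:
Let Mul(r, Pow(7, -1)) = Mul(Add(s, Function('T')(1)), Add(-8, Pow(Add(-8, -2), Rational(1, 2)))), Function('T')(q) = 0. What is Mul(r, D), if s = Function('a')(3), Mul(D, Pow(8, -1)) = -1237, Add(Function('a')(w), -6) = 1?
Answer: Add(3879232, Mul(-484904, I, Pow(10, Rational(1, 2)))) ≈ Add(3.8792e+6, Mul(-1.5334e+6, I))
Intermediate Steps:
Function('a')(w) = 7 (Function('a')(w) = Add(6, 1) = 7)
D = -9896 (D = Mul(8, -1237) = -9896)
s = 7
r = Add(-392, Mul(49, I, Pow(10, Rational(1, 2)))) (r = Mul(7, Mul(Add(7, 0), Add(-8, Pow(Add(-8, -2), Rational(1, 2))))) = Mul(7, Mul(7, Add(-8, Pow(-10, Rational(1, 2))))) = Mul(7, Mul(7, Add(-8, Mul(I, Pow(10, Rational(1, 2)))))) = Mul(7, Add(-56, Mul(7, I, Pow(10, Rational(1, 2))))) = Add(-392, Mul(49, I, Pow(10, Rational(1, 2)))) ≈ Add(-392.00, Mul(154.95, I)))
Mul(r, D) = Mul(Add(-392, Mul(49, I, Pow(10, Rational(1, 2)))), -9896) = Add(3879232, Mul(-484904, I, Pow(10, Rational(1, 2))))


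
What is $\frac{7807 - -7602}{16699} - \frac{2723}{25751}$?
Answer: $\frac{351325782}{430015949} \approx 0.81701$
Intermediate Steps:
$\frac{7807 - -7602}{16699} - \frac{2723}{25751} = \left(7807 + 7602\right) \frac{1}{16699} - \frac{2723}{25751} = 15409 \cdot \frac{1}{16699} - \frac{2723}{25751} = \frac{15409}{16699} - \frac{2723}{25751} = \frac{351325782}{430015949}$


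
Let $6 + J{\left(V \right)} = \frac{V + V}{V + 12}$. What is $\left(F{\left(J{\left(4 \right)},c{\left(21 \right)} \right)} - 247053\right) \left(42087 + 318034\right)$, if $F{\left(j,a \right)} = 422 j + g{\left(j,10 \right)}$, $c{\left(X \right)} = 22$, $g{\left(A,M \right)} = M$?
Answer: $-89801213044$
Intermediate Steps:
$J{\left(V \right)} = -6 + \frac{2 V}{12 + V}$ ($J{\left(V \right)} = -6 + \frac{V + V}{V + 12} = -6 + \frac{2 V}{12 + V}$)
$F{\left(j,a \right)} = 10 + 422 j$ ($F{\left(j,a \right)} = 422 j + 10 = 10 + 422 j$)
$\left(F{\left(J{\left(4 \right)},c{\left(21 \right)} \right)} - 247053\right) \left(42087 + 318034\right) = \left(\left(10 + 422 \frac{4 \left(-18 - 4\right)}{12 + 4}\right) - 247053\right) \left(42087 + 318034\right) = \left(\left(10 + 422 \frac{4 \left(-18 - 4\right)}{16}\right) - 247053\right) 360121 = \left(\left(10 + 422 \cdot 4 \cdot \frac{1}{16} \left(-22\right)\right) - 247053\right) 360121 = \left(\left(10 + 422 \left(- \frac{11}{2}\right)\right) - 247053\right) 360121 = \left(\left(10 - 2321\right) - 247053\right) 360121 = \left(-2311 - 247053\right) 360121 = \left(-249364\right) 360121 = -89801213044$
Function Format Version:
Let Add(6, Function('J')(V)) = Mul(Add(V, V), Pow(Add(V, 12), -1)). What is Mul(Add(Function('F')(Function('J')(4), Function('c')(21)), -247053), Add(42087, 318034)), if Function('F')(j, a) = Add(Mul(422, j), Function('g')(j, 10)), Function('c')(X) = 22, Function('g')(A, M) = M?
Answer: -89801213044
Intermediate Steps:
Function('J')(V) = Add(-6, Mul(2, V, Pow(Add(12, V), -1))) (Function('J')(V) = Add(-6, Mul(Add(V, V), Pow(Add(V, 12), -1))) = Add(-6, Mul(Mul(2, V), Pow(Add(12, V), -1))) = Add(-6, Mul(2, V, Pow(Add(12, V), -1))))
Function('F')(j, a) = Add(10, Mul(422, j)) (Function('F')(j, a) = Add(Mul(422, j), 10) = Add(10, Mul(422, j)))
Mul(Add(Function('F')(Function('J')(4), Function('c')(21)), -247053), Add(42087, 318034)) = Mul(Add(Add(10, Mul(422, Mul(4, Pow(Add(12, 4), -1), Add(-18, Mul(-1, 4))))), -247053), Add(42087, 318034)) = Mul(Add(Add(10, Mul(422, Mul(4, Pow(16, -1), Add(-18, -4)))), -247053), 360121) = Mul(Add(Add(10, Mul(422, Mul(4, Rational(1, 16), -22))), -247053), 360121) = Mul(Add(Add(10, Mul(422, Rational(-11, 2))), -247053), 360121) = Mul(Add(Add(10, -2321), -247053), 360121) = Mul(Add(-2311, -247053), 360121) = Mul(-249364, 360121) = -89801213044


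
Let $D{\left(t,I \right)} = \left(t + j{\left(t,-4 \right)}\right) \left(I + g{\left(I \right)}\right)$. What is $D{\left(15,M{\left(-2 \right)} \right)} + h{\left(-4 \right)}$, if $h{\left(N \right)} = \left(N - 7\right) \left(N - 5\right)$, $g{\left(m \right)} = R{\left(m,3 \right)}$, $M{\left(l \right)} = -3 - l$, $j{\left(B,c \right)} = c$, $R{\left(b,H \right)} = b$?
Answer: $77$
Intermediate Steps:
$g{\left(m \right)} = m$
$h{\left(N \right)} = \left(-7 + N\right) \left(-5 + N\right)$
$D{\left(t,I \right)} = 2 I \left(-4 + t\right)$ ($D{\left(t,I \right)} = \left(t - 4\right) \left(I + I\right) = \left(-4 + t\right) 2 I = 2 I \left(-4 + t\right)$)
$D{\left(15,M{\left(-2 \right)} \right)} + h{\left(-4 \right)} = 2 \left(-3 - -2\right) \left(-4 + 15\right) + \left(35 + \left(-4\right)^{2} - -48\right) = 2 \left(-3 + 2\right) 11 + \left(35 + 16 + 48\right) = 2 \left(-1\right) 11 + 99 = -22 + 99 = 77$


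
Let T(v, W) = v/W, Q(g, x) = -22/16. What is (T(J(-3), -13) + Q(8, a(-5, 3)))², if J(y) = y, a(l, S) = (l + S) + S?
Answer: 14161/10816 ≈ 1.3093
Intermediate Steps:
a(l, S) = l + 2*S (a(l, S) = (S + l) + S = l + 2*S)
Q(g, x) = -11/8 (Q(g, x) = -22*1/16 = -11/8)
(T(J(-3), -13) + Q(8, a(-5, 3)))² = (-3/(-13) - 11/8)² = (-3*(-1/13) - 11/8)² = (3/13 - 11/8)² = (-119/104)² = 14161/10816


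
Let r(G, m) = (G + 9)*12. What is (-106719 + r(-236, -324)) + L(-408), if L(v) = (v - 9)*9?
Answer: -113196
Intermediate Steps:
r(G, m) = 108 + 12*G (r(G, m) = (9 + G)*12 = 108 + 12*G)
L(v) = -81 + 9*v (L(v) = (-9 + v)*9 = -81 + 9*v)
(-106719 + r(-236, -324)) + L(-408) = (-106719 + (108 + 12*(-236))) + (-81 + 9*(-408)) = (-106719 + (108 - 2832)) + (-81 - 3672) = (-106719 - 2724) - 3753 = -109443 - 3753 = -113196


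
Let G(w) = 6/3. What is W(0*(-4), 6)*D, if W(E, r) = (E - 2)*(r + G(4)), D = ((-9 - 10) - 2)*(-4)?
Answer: -1344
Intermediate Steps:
D = 84 (D = (-19 - 2)*(-4) = -21*(-4) = 84)
G(w) = 2 (G(w) = 6*(⅓) = 2)
W(E, r) = (-2 + E)*(2 + r) (W(E, r) = (E - 2)*(r + 2) = (-2 + E)*(2 + r))
W(0*(-4), 6)*D = (-4 - 2*6 + 2*(0*(-4)) + (0*(-4))*6)*84 = (-4 - 12 + 2*0 + 0*6)*84 = (-4 - 12 + 0 + 0)*84 = -16*84 = -1344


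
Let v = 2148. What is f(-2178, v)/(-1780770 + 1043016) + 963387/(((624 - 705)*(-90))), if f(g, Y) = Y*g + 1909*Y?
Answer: 4413301619/33198930 ≈ 132.94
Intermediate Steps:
f(g, Y) = 1909*Y + Y*g
f(-2178, v)/(-1780770 + 1043016) + 963387/(((624 - 705)*(-90))) = (2148*(1909 - 2178))/(-1780770 + 1043016) + 963387/(((624 - 705)*(-90))) = (2148*(-269))/(-737754) + 963387/((-81*(-90))) = -577812*(-1/737754) + 963387/7290 = 96302/122959 + 963387*(1/7290) = 96302/122959 + 35681/270 = 4413301619/33198930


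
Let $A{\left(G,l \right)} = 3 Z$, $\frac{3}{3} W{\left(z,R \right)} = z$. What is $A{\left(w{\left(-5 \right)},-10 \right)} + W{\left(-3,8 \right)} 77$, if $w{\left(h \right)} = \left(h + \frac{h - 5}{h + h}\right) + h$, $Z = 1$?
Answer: $-228$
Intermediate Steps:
$W{\left(z,R \right)} = z$
$w{\left(h \right)} = 2 h + \frac{-5 + h}{2 h}$ ($w{\left(h \right)} = \left(h + \frac{-5 + h}{2 h}\right) + h = 2 h + \frac{-5 + h}{2 h}$)
$A{\left(G,l \right)} = 3$ ($A{\left(G,l \right)} = 3 \cdot 1 = 3$)
$A{\left(w{\left(-5 \right)},-10 \right)} + W{\left(-3,8 \right)} 77 = 3 - 231 = -228$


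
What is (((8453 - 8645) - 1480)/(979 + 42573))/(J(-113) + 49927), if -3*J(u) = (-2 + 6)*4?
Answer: -57/74120060 ≈ -7.6902e-7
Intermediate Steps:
J(u) = -16/3 (J(u) = -(-2 + 6)*4/3 = -4*4/3 = -⅓*16 = -16/3)
(((8453 - 8645) - 1480)/(979 + 42573))/(J(-113) + 49927) = (((8453 - 8645) - 1480)/(979 + 42573))/(-16/3 + 49927) = ((-192 - 1480)/43552)/(149765/3) = -1672*1/43552*(3/149765) = -209/5444*3/149765 = -57/74120060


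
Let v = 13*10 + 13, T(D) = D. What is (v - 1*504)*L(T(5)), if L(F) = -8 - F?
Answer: 4693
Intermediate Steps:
v = 143 (v = 130 + 13 = 143)
(v - 1*504)*L(T(5)) = (143 - 1*504)*(-8 - 1*5) = (143 - 504)*(-8 - 5) = -361*(-13) = 4693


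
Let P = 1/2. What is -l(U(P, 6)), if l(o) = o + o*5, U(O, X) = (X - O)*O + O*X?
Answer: -69/2 ≈ -34.500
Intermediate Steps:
P = ½ (P = 1*(½) = ½ ≈ 0.50000)
U(O, X) = O*X + O*(X - O) (U(O, X) = O*(X - O) + O*X = O*X + O*(X - O))
l(o) = 6*o (l(o) = o + 5*o = 6*o)
-l(U(P, 6)) = -6*(-1*½ + 2*6)/2 = -6*(-½ + 12)/2 = -6*(½)*(23/2) = -6*23/4 = -1*69/2 = -69/2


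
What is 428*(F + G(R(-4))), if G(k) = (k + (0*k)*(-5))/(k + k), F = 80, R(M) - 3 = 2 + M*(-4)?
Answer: 34454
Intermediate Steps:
R(M) = 5 - 4*M (R(M) = 3 + (2 + M*(-4)) = 3 + (2 - 4*M) = 5 - 4*M)
G(k) = 1/2 (G(k) = (k + 0*(-5))/((2*k)) = (k + 0)*(1/(2*k)) = k*(1/(2*k)) = 1/2)
428*(F + G(R(-4))) = 428*(80 + 1/2) = 428*(161/2) = 34454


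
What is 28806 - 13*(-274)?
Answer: 32368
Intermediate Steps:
28806 - 13*(-274) = 28806 - 1*(-3562) = 28806 + 3562 = 32368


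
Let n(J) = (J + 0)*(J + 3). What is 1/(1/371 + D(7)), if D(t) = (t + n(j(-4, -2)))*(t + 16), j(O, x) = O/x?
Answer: 371/145062 ≈ 0.0025575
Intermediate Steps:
n(J) = J*(3 + J)
D(t) = (10 + t)*(16 + t) (D(t) = (t + (-4/(-2))*(3 - 4/(-2)))*(t + 16) = (t + (-4*(-½))*(3 - 4*(-½)))*(16 + t) = (t + 2*(3 + 2))*(16 + t) = (t + 2*5)*(16 + t) = (t + 10)*(16 + t) = (10 + t)*(16 + t))
1/(1/371 + D(7)) = 1/(1/371 + (160 + 7² + 26*7)) = 1/(1/371 + (160 + 49 + 182)) = 1/(1/371 + 391) = 1/(145062/371) = 371/145062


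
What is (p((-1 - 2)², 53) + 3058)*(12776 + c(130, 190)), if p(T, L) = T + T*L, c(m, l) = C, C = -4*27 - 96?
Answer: 44555168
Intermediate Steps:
C = -204 (C = -108 - 96 = -204)
c(m, l) = -204
p(T, L) = T + L*T
(p((-1 - 2)², 53) + 3058)*(12776 + c(130, 190)) = ((-1 - 2)²*(1 + 53) + 3058)*(12776 - 204) = ((-3)²*54 + 3058)*12572 = (9*54 + 3058)*12572 = (486 + 3058)*12572 = 3544*12572 = 44555168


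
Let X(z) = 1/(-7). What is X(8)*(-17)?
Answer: 17/7 ≈ 2.4286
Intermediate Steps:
X(z) = -⅐
X(8)*(-17) = -⅐*(-17) = 17/7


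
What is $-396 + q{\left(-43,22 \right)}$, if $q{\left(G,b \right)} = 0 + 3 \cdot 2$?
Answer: $-390$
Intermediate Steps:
$q{\left(G,b \right)} = 6$ ($q{\left(G,b \right)} = 0 + 6 = 6$)
$-396 + q{\left(-43,22 \right)} = -396 + 6 = -390$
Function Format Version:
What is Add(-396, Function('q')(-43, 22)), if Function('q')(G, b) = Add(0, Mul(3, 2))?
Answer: -390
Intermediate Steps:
Function('q')(G, b) = 6 (Function('q')(G, b) = Add(0, 6) = 6)
Add(-396, Function('q')(-43, 22)) = Add(-396, 6) = -390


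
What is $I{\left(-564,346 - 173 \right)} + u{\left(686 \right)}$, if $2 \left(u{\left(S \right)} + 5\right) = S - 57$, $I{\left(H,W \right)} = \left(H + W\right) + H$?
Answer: $- \frac{1291}{2} \approx -645.5$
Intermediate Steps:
$I{\left(H,W \right)} = W + 2 H$
$u{\left(S \right)} = - \frac{67}{2} + \frac{S}{2}$ ($u{\left(S \right)} = -5 + \frac{S - 57}{2} = -5 + \frac{-57 + S}{2} = -5 + \left(- \frac{57}{2} + \frac{S}{2}\right) = - \frac{67}{2} + \frac{S}{2}$)
$I{\left(-564,346 - 173 \right)} + u{\left(686 \right)} = \left(\left(346 - 173\right) + 2 \left(-564\right)\right) + \left(- \frac{67}{2} + \frac{1}{2} \cdot 686\right) = \left(\left(346 - 173\right) - 1128\right) + \left(- \frac{67}{2} + 343\right) = \left(173 - 1128\right) + \frac{619}{2} = -955 + \frac{619}{2} = - \frac{1291}{2}$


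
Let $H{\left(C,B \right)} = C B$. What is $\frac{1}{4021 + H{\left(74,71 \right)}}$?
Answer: $\frac{1}{9275} \approx 0.00010782$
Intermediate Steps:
$H{\left(C,B \right)} = B C$
$\frac{1}{4021 + H{\left(74,71 \right)}} = \frac{1}{4021 + 71 \cdot 74} = \frac{1}{4021 + 5254} = \frac{1}{9275}$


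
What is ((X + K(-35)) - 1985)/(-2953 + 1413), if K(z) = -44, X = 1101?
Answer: 232/385 ≈ 0.60260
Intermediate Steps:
((X + K(-35)) - 1985)/(-2953 + 1413) = ((1101 - 44) - 1985)/(-2953 + 1413) = (1057 - 1985)/(-1540) = -928*(-1/1540) = 232/385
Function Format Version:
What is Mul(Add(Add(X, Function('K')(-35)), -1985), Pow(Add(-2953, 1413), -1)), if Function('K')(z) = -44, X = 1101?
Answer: Rational(232, 385) ≈ 0.60260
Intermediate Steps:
Mul(Add(Add(X, Function('K')(-35)), -1985), Pow(Add(-2953, 1413), -1)) = Mul(Add(Add(1101, -44), -1985), Pow(Add(-2953, 1413), -1)) = Mul(Add(1057, -1985), Pow(-1540, -1)) = Mul(-928, Rational(-1, 1540)) = Rational(232, 385)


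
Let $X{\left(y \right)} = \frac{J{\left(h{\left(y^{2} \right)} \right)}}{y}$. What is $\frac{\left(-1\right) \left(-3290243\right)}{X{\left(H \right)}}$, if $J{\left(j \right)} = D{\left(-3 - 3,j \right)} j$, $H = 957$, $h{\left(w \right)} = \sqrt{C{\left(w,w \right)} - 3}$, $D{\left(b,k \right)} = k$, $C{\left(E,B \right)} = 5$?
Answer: $\frac{3148762551}{2} \approx 1.5744 \cdot 10^{9}$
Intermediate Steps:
$h{\left(w \right)} = \sqrt{2}$ ($h{\left(w \right)} = \sqrt{5 - 3} = \sqrt{2}$)
$J{\left(j \right)} = j^{2}$ ($J{\left(j \right)} = j j = j^{2}$)
$X{\left(y \right)} = \frac{2}{y}$ ($X{\left(y \right)} = \frac{\left(\sqrt{2}\right)^{2}}{y} = \frac{2}{y}$)
$\frac{\left(-1\right) \left(-3290243\right)}{X{\left(H \right)}} = \frac{\left(-1\right) \left(-3290243\right)}{2 \cdot \frac{1}{957}} = \frac{3290243}{2 \cdot \frac{1}{957}} = \frac{3290243}{\frac{2}{957}} = 3290243 \cdot \frac{957}{2} = \frac{3148762551}{2}$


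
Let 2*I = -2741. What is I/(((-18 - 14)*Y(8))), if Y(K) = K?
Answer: 2741/512 ≈ 5.3535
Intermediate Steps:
I = -2741/2 (I = (1/2)*(-2741) = -2741/2 ≈ -1370.5)
I/(((-18 - 14)*Y(8))) = -2741*1/(8*(-18 - 14))/2 = -2741/(2*((-32*8))) = -2741/2/(-256) = -2741/2*(-1/256) = 2741/512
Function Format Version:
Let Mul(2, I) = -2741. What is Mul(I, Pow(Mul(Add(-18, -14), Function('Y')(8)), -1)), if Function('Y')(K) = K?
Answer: Rational(2741, 512) ≈ 5.3535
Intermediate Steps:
I = Rational(-2741, 2) (I = Mul(Rational(1, 2), -2741) = Rational(-2741, 2) ≈ -1370.5)
Mul(I, Pow(Mul(Add(-18, -14), Function('Y')(8)), -1)) = Mul(Rational(-2741, 2), Pow(Mul(Add(-18, -14), 8), -1)) = Mul(Rational(-2741, 2), Pow(Mul(-32, 8), -1)) = Mul(Rational(-2741, 2), Pow(-256, -1)) = Mul(Rational(-2741, 2), Rational(-1, 256)) = Rational(2741, 512)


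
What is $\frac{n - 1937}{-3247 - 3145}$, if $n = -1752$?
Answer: $\frac{217}{376} \approx 0.57713$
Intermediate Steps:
$\frac{n - 1937}{-3247 - 3145} = \frac{-1752 - 1937}{-3247 - 3145} = - \frac{3689}{-6392} = \left(-3689\right) \left(- \frac{1}{6392}\right) = \frac{217}{376}$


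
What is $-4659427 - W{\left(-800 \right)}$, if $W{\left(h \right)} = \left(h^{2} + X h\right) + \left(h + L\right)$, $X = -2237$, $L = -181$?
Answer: $-7088046$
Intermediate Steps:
$W{\left(h \right)} = -181 + h^{2} - 2236 h$ ($W{\left(h \right)} = \left(h^{2} - 2237 h\right) + \left(h - 181\right) = \left(h^{2} - 2237 h\right) + \left(-181 + h\right) = -181 + h^{2} - 2236 h$)
$-4659427 - W{\left(-800 \right)} = -4659427 - \left(-181 + \left(-800\right)^{2} - -1788800\right) = -4659427 - \left(-181 + 640000 + 1788800\right) = -4659427 - 2428619 = -7088046$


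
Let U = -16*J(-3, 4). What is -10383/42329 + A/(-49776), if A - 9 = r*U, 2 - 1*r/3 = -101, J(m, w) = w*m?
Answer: -1009500027/702322768 ≈ -1.4374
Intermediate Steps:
J(m, w) = m*w
r = 309 (r = 6 - 3*(-101) = 6 + 303 = 309)
U = 192 (U = -(-48)*4 = -16*(-12) = 192)
A = 59337 (A = 9 + 309*192 = 9 + 59328 = 59337)
-10383/42329 + A/(-49776) = -10383/42329 + 59337/(-49776) = -10383*1/42329 + 59337*(-1/49776) = -10383/42329 - 19779/16592 = -1009500027/702322768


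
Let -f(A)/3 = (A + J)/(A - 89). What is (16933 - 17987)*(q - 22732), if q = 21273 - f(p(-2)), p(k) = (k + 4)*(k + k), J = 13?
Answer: 149181052/97 ≈ 1.5379e+6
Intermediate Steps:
p(k) = 2*k*(4 + k) (p(k) = (4 + k)*(2*k) = 2*k*(4 + k))
f(A) = -3*(13 + A)/(-89 + A) (f(A) = -3*(A + 13)/(A - 89) = -3*(13 + A)/(-89 + A))
q = 2063466/97 (q = 21273 - 3*(-13 - 2*(-2)*(4 - 2))/(-89 + 2*(-2)*(4 - 2)) = 21273 - 3*(-13 - 2*(-2)*2)/(-89 + 2*(-2)*2) = 21273 - 3*(-13 - 1*(-8))/(-89 - 8) = 21273 - 3*(-13 + 8)/(-97) = 21273 - 3*(-1)*(-5)/97 = 21273 - 1*15/97 = 21273 - 15/97 = 2063466/97 ≈ 21273.)
(16933 - 17987)*(q - 22732) = (16933 - 17987)*(2063466/97 - 22732) = -1054*(-141538/97) = 149181052/97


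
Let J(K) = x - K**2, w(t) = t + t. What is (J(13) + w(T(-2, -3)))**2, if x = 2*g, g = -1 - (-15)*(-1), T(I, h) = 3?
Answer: 38025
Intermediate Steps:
g = -16 (g = -1 - 3*5 = -1 - 15 = -16)
w(t) = 2*t
x = -32 (x = 2*(-16) = -32)
J(K) = -32 - K**2
(J(13) + w(T(-2, -3)))**2 = ((-32 - 1*13**2) + 2*3)**2 = ((-32 - 1*169) + 6)**2 = ((-32 - 169) + 6)**2 = (-201 + 6)**2 = (-195)**2 = 38025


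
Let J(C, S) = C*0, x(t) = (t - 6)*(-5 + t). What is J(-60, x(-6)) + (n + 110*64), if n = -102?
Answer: 6938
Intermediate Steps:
x(t) = (-6 + t)*(-5 + t)
J(C, S) = 0
J(-60, x(-6)) + (n + 110*64) = 0 + (-102 + 110*64) = 0 + (-102 + 7040) = 0 + 6938 = 6938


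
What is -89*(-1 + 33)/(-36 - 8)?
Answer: 712/11 ≈ 64.727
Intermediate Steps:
-89*(-1 + 33)/(-36 - 8) = -2848/(-44) = -2848*(-1)/44 = -89*(-8/11) = 712/11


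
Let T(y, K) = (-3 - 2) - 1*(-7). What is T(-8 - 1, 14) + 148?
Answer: 150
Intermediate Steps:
T(y, K) = 2 (T(y, K) = -5 + 7 = 2)
T(-8 - 1, 14) + 148 = 2 + 148 = 150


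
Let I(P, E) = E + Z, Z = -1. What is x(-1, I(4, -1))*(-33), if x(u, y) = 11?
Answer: -363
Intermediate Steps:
I(P, E) = -1 + E (I(P, E) = E - 1 = -1 + E)
x(-1, I(4, -1))*(-33) = 11*(-33) = -363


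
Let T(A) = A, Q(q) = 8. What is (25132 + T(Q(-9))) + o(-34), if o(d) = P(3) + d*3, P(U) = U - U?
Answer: 25038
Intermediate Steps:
P(U) = 0
o(d) = 3*d (o(d) = 0 + d*3 = 0 + 3*d = 3*d)
(25132 + T(Q(-9))) + o(-34) = (25132 + 8) + 3*(-34) = 25140 - 102 = 25038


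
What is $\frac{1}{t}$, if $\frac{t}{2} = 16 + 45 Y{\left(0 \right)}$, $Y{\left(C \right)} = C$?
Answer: $\frac{1}{32} \approx 0.03125$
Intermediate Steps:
$t = 32$ ($t = 2 \left(16 + 45 \cdot 0\right) = 2 \left(16 + 0\right) = 2 \cdot 16 = 32$)
$\frac{1}{t} = \frac{1}{32}$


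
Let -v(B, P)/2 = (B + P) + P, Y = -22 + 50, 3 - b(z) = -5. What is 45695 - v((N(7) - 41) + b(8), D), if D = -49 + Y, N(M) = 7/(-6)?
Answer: 136628/3 ≈ 45543.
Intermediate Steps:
b(z) = 8 (b(z) = 3 - 1*(-5) = 3 + 5 = 8)
Y = 28
N(M) = -7/6 (N(M) = 7*(-⅙) = -7/6)
D = -21 (D = -49 + 28 = -21)
v(B, P) = -4*P - 2*B (v(B, P) = -2*((B + P) + P) = -2*(B + 2*P) = -4*P - 2*B)
45695 - v((N(7) - 41) + b(8), D) = 45695 - (-4*(-21) - 2*((-7/6 - 41) + 8)) = 45695 - (84 - 2*(-253/6 + 8)) = 45695 - (84 - 2*(-205/6)) = 45695 - (84 + 205/3) = 45695 - 1*457/3 = 45695 - 457/3 = 136628/3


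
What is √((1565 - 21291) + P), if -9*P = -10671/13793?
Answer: I*√33775136905263/41379 ≈ 140.45*I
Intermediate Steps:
P = 3557/41379 (P = -(-3557)/(3*13793) = -⅑*(-10671/13793) = 3557/41379 ≈ 0.085961)
√((1565 - 21291) + P) = √((1565 - 21291) + 3557/41379) = √(-19726 + 3557/41379) = √(-816238597/41379) = I*√33775136905263/41379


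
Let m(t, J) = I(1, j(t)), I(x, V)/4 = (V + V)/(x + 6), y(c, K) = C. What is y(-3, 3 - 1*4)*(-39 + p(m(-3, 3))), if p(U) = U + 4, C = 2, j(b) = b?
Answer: -538/7 ≈ -76.857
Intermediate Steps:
y(c, K) = 2
I(x, V) = 8*V/(6 + x) (I(x, V) = 4*((V + V)/(x + 6)) = 4*((2*V)/(6 + x)) = 4*(2*V/(6 + x)) = 8*V/(6 + x))
m(t, J) = 8*t/7 (m(t, J) = 8*t/(6 + 1) = 8*t/7)
p(U) = 4 + U
y(-3, 3 - 1*4)*(-39 + p(m(-3, 3))) = 2*(-39 + (4 + (8/7)*(-3))) = 2*(-39 + (4 - 24/7)) = 2*(-39 + 4/7) = 2*(-269/7) = -538/7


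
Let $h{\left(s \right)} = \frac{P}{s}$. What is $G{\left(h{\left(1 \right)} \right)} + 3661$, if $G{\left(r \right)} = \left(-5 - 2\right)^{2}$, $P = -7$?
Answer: $3710$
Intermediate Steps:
$h{\left(s \right)} = - \frac{7}{s}$
$G{\left(r \right)} = 49$ ($G{\left(r \right)} = \left(-7\right)^{2} = 49$)
$G{\left(h{\left(1 \right)} \right)} + 3661 = 49 + 3661 = 3710$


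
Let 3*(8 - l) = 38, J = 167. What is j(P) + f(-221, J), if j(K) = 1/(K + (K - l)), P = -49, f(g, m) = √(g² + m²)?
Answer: -3/280 + √76730 ≈ 276.99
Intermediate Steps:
l = -14/3 (l = 8 - ⅓*38 = 8 - 38/3 = -14/3 ≈ -4.6667)
j(K) = 1/(14/3 + 2*K) (j(K) = 1/(K + (K - 1*(-14/3))) = 1/(K + (K + 14/3)) = 1/(K + (14/3 + K)) = 1/(14/3 + 2*K))
j(P) + f(-221, J) = 3/(2*(7 + 3*(-49))) + √((-221)² + 167²) = 3/(2*(7 - 147)) + √(48841 + 27889) = (3/2)/(-140) + √76730 = (3/2)*(-1/140) + √76730 = -3/280 + √76730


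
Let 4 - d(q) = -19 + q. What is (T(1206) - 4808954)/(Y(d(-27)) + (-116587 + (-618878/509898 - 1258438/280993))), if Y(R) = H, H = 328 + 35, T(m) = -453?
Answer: 20267091288161547/489797969600621 ≈ 41.378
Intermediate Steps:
H = 363
d(q) = 23 - q (d(q) = 4 - (-19 + q) = 4 + (19 - q) = 23 - q)
Y(R) = 363
(T(1206) - 4808954)/(Y(d(-27)) + (-116587 + (-618878/509898 - 1258438/280993))) = (-453 - 4808954)/(363 + (-116587 + (-618878/509898 - 1258438/280993))) = -4809407/(363 + (-116587 + (-618878*1/509898 - 1258438*1/280993))) = -4809407/(363 + (-116587 + (-309439/254949 - 1258438/280993))) = -4809407/(363 + (-116587 - 23987511917/4214052021)) = -4809407/(363 - 491327670484244/4214052021) = -4809407/(-489797969600621/4214052021) = -4809407*(-4214052021/489797969600621) = 20267091288161547/489797969600621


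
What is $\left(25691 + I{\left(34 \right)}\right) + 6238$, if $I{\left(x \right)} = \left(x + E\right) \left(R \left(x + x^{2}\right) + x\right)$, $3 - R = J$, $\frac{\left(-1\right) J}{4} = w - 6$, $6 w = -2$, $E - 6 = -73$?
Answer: $907837$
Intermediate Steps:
$E = -67$ ($E = 6 - 73 = -67$)
$w = - \frac{1}{3}$ ($w = \frac{1}{6} \left(-2\right) = - \frac{1}{3} \approx -0.33333$)
$J = \frac{76}{3}$ ($J = - 4 \left(- \frac{1}{3} - 6\right) = \left(-4\right) \left(- \frac{19}{3}\right) = \frac{76}{3} \approx 25.333$)
$R = - \frac{67}{3}$ ($R = 3 - \frac{76}{3} = - \frac{67}{3} \approx -22.333$)
$I{\left(x \right)} = \left(-67 + x\right) \left(- \frac{67 x^{2}}{3} - \frac{64 x}{3}\right)$ ($I{\left(x \right)} = \left(x - 67\right) \left(- \frac{67 \left(x + x^{2}\right)}{3} + x\right) = \left(-67 + x\right) \left(\left(- \frac{67 x}{3} - \frac{67 x^{2}}{3}\right) + x\right) = \left(-67 + x\right) \left(- \frac{67 x^{2}}{3} - \frac{64 x}{3}\right)$)
$\left(25691 + I{\left(34 \right)}\right) + 6238 = \left(25691 + \frac{1}{3} \cdot 34 \left(4288 - 67 \cdot 34^{2} + 4425 \cdot 34\right)\right) + 6238 = \left(25691 + \frac{1}{3} \cdot 34 \left(4288 - 77452 + 150450\right)\right) + 6238 = \left(25691 + \frac{1}{3} \cdot 34 \cdot 77286\right) + 6238 = \left(25691 + 875908\right) + 6238 = 901599 + 6238 = 907837$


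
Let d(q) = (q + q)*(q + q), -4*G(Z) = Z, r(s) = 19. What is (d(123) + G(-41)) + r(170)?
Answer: 242181/4 ≈ 60545.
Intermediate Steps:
G(Z) = -Z/4
d(q) = 4*q² (d(q) = (2*q)*(2*q) = 4*q²)
(d(123) + G(-41)) + r(170) = (4*123² - ¼*(-41)) + 19 = (4*15129 + 41/4) + 19 = (60516 + 41/4) + 19 = 242105/4 + 19 = 242181/4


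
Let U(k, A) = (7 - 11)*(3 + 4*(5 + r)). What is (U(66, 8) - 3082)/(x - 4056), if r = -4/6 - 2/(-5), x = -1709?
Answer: 47546/86475 ≈ 0.54982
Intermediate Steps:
r = -4/15 (r = -4*1/6 - 2*(-1/5) = -2/3 + 2/5 = -4/15 ≈ -0.26667)
U(k, A) = -1316/15 (U(k, A) = (7 - 11)*(3 + 4*(5 - 4/15)) = -4*(3 + 4*(71/15)) = -4*(3 + 284/15) = -4*329/15 = -1316/15)
(U(66, 8) - 3082)/(x - 4056) = (-1316/15 - 3082)/(-1709 - 4056) = -47546/15/(-5765) = -47546/15*(-1/5765) = 47546/86475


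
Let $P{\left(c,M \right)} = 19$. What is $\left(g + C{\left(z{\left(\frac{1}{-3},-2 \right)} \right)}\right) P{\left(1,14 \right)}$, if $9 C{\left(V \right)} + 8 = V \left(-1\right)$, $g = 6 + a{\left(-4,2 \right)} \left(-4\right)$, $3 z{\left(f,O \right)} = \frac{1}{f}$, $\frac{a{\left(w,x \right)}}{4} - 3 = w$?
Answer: $\frac{3629}{9} \approx 403.22$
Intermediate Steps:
$a{\left(w,x \right)} = 12 + 4 w$
$z{\left(f,O \right)} = \frac{1}{3 f}$
$g = 22$ ($g = 6 + \left(12 + 4 \left(-4\right)\right) \left(-4\right) = 6 + \left(12 - 16\right) \left(-4\right) = 6 - -16 = 6 + 16 = 22$)
$C{\left(V \right)} = - \frac{8}{9} - \frac{V}{9}$ ($C{\left(V \right)} = - \frac{8}{9} + \frac{V \left(-1\right)}{9} = - \frac{8}{9} + \frac{\left(-1\right) V}{9} = - \frac{8}{9} - \frac{V}{9}$)
$\left(g + C{\left(z{\left(\frac{1}{-3},-2 \right)} \right)}\right) P{\left(1,14 \right)} = \left(22 - \left(\frac{8}{9} + \frac{\frac{1}{3} \frac{1}{\frac{1}{-3}}}{9}\right)\right) 19 = \left(22 - \left(\frac{8}{9} + \frac{\frac{1}{3} \frac{1}{- \frac{1}{3}}}{9}\right)\right) 19 = \left(22 - \left(\frac{8}{9} + \frac{\frac{1}{3} \left(-3\right)}{9}\right)\right) 19 = \left(22 - \frac{7}{9}\right) 19 = \frac{191}{9} \cdot 19 = \frac{3629}{9}$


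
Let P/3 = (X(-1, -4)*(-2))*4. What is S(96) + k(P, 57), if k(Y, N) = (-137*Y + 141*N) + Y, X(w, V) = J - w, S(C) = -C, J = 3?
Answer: 20997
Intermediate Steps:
X(w, V) = 3 - w
P = -96 (P = 3*(((3 - 1*(-1))*(-2))*4) = 3*(((3 + 1)*(-2))*4) = 3*((4*(-2))*4) = 3*(-8*4) = 3*(-32) = -96)
k(Y, N) = -136*Y + 141*N
S(96) + k(P, 57) = -1*96 + (-136*(-96) + 141*57) = -96 + (13056 + 8037) = -96 + 21093 = 20997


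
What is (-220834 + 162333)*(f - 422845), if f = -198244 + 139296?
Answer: 28185372293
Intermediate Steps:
f = -58948
(-220834 + 162333)*(f - 422845) = (-220834 + 162333)*(-58948 - 422845) = -58501*(-481793) = 28185372293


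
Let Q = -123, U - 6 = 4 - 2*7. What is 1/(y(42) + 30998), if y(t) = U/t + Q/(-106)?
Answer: 2226/69003919 ≈ 3.2259e-5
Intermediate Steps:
U = -4 (U = 6 + (4 - 2*7) = 6 + (4 - 14) = 6 - 10 = -4)
y(t) = 123/106 - 4/t (y(t) = -4/t - 123/(-106) = -4/t - 123*(-1/106) = -4/t + 123/106 = 123/106 - 4/t)
1/(y(42) + 30998) = 1/((123/106 - 4/42) + 30998) = 1/((123/106 - 4*1/42) + 30998) = 1/((123/106 - 2/21) + 30998) = 1/(2371/2226 + 30998) = 1/(69003919/2226) = 2226/69003919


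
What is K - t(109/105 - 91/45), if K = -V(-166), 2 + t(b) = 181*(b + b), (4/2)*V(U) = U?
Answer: 27799/63 ≈ 441.25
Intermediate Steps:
V(U) = U/2
t(b) = -2 + 362*b (t(b) = -2 + 181*(b + b) = -2 + 181*(2*b) = -2 + 362*b)
K = 83 (K = -(-166)/2 = -1*(-83) = 83)
K - t(109/105 - 91/45) = 83 - (-2 + 362*(109/105 - 91/45)) = 83 - (-2 + 362*(-62/63)) = 83 - (-2 - 22444/63) = 83 - 1*(-22570/63) = 83 + 22570/63 = 27799/63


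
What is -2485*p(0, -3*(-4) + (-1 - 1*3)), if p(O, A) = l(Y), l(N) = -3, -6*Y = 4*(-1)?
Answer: 7455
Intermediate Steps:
Y = ⅔ (Y = -2*(-1)/3 = -⅙*(-4) = ⅔ ≈ 0.66667)
p(O, A) = -3
-2485*p(0, -3*(-4) + (-1 - 1*3)) = -2485*(-3) = 7455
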